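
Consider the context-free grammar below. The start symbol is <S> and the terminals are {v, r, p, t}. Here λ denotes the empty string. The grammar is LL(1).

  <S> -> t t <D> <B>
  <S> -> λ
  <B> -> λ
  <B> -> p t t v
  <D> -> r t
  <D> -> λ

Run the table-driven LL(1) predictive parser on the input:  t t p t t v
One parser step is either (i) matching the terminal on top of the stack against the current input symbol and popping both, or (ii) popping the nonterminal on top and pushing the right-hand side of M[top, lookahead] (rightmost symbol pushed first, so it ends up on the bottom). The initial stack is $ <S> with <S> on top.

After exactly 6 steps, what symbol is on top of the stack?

step 1: stack=$ <S>  input=t t p t t v $  — expand <S> -> t t <D> <B>
step 2: stack=$ <B> <D> t t  input=t t p t t v $  — match t
step 3: stack=$ <B> <D> t  input=t p t t v $  — match t
step 4: stack=$ <B> <D>  input=p t t v $  — expand <D> -> λ
step 5: stack=$ <B>  input=p t t v $  — expand <B> -> p t t v
step 6: stack=$ v t t p  input=p t t v $  — match p
Stack after step 6: $ v t t (top = t).

t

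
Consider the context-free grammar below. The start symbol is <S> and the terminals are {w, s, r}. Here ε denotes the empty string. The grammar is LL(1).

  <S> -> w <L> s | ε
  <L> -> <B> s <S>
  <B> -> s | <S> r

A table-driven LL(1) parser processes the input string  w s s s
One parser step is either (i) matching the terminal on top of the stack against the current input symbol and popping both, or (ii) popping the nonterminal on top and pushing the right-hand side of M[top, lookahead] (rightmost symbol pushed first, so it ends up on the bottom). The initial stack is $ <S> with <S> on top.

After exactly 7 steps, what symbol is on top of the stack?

     Stack          Input      Action
  1  $ <S>          w s s s $  expand <S> -> w <L> s
  2  $ s <L> w      w s s s $  match w
  3  $ s <L>        s s s $    expand <L> -> <B> s <S>
  4  $ s <S> s <B>  s s s $    expand <B> -> s
  5  $ s <S> s s    s s s $    match s
  6  $ s <S> s      s s $      match s
  7  $ s <S>        s $        expand <S> -> ε
Stack after step 7: $ s (top = s).

s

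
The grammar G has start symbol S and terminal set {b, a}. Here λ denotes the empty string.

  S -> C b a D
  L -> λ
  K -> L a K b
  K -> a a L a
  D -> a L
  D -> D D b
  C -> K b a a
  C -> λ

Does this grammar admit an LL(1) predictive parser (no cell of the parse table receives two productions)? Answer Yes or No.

No

FIRST(S) = {a, b}
FIRST(L) = {λ}
FIRST(K) = {a}
FIRST(D) = {a}
FIRST(C) = {λ, a}
FOLLOW(S) = {$}
FOLLOW(L) = {$, a, b}
FOLLOW(K) = {b}
FOLLOW(D) = {$, a, b}
FOLLOW(C) = {b}
Cell M[D, a] receives both D -> a L and D -> D D b — the grammar is not LL(1).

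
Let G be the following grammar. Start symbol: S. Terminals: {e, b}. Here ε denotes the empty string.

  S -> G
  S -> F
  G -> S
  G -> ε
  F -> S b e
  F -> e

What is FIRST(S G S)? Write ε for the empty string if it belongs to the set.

{ε, b, e}

FIRST(S): from S->G we get {ε, b, e}; from S->F we get {b, e}. So FIRST(S) = {ε, b, e}.
FIRST(G): from G->S we get {ε, b, e}; from G->ε we get {ε}. So FIRST(G) = {ε, b, e}.
FIRST(F): from F->S b e we get {b, e}; from F->e we get {e}. So FIRST(F) = {b, e}.
FIRST(S G S): take FIRST of each symbol in turn, carrying on past any symbol whose FIRST contains ε; result {ε, b, e}.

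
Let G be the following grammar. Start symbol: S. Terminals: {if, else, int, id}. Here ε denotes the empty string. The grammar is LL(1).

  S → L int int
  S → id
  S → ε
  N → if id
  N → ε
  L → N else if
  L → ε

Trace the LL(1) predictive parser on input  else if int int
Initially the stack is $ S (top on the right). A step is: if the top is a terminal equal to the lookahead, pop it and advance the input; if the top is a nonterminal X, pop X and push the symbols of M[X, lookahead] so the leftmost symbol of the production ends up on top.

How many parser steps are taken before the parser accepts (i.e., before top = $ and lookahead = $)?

step 1: stack=$ S  input=else if int int $  — expand S → L int int
step 2: stack=$ int int L  input=else if int int $  — expand L → N else if
step 3: stack=$ int int if else N  input=else if int int $  — expand N → ε
step 4: stack=$ int int if else  input=else if int int $  — match else
step 5: stack=$ int int if  input=if int int $  — match if
step 6: stack=$ int int  input=int int $  — match int
step 7: stack=$ int  input=int $  — match int
Accept reached after 7 steps.

7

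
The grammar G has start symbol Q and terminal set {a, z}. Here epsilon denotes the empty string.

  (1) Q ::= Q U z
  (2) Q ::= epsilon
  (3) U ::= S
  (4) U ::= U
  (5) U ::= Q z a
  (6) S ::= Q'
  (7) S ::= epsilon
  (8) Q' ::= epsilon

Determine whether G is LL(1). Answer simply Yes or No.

No

FIRST(Q) = {epsilon, z}
FIRST(U) = {epsilon, z}
FIRST(S) = {epsilon}
FIRST(Q') = {epsilon}
FOLLOW(Q) = {$, z}
FOLLOW(U) = {z}
FOLLOW(S) = {z}
FOLLOW(Q') = {z}
Cell M[Q, z] receives both Q ::= Q U z and Q ::= epsilon — the grammar is not LL(1).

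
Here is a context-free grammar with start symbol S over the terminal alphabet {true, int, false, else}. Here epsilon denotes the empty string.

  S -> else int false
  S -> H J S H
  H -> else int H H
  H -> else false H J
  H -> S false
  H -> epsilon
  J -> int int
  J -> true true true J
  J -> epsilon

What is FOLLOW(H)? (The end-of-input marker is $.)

FIRST(J) = {epsilon, int, true}
FIRST(S) = {else, int, true}  (via H J S H)
FIRST(H) = {epsilon, else, int, true}  (via S false)
FOLLOW(S) includes $ since S is the start symbol.
FOLLOW(S): in S->H J S H, S is followed by H with FIRST {epsilon, else, int, true}; in S->H J S H, the suffix after S is nullable (adds nothing new); in H->S false, S is followed by false with FIRST {false}. Thus FOLLOW(S) = {$, else, false, int, true}.
FOLLOW(H): in S->H J S H (occurrence 1), H is followed by J S H with FIRST {else, int, true}; in S->H J S H (occurrence 2), the suffix after H is empty, so FOLLOW(H) ⊇ FOLLOW(S) = {$, else, false, int, true}; in H->else int H H (occurrence 1), H is followed by H with FIRST {epsilon, else, int, true}; in H->else int H H (occurrence 1), the suffix after H is nullable (adds nothing new); in H->else int H H (occurrence 2), the suffix after H is empty (adds nothing new); in H->else false H J, H is followed by J with FIRST {epsilon, int, true}; in H->else false H J, the suffix after H is nullable (adds nothing new). Thus FOLLOW(H) = {$, else, false, int, true}.
FOLLOW(J): in S->H J S H, J is followed by S H with FIRST {else, int, true}; in H->else false H J, the suffix after J is empty, so FOLLOW(J) ⊇ FOLLOW(H) = {$, else, false, int, true}; in J->true true true J, the suffix after J is empty (adds nothing new). Thus FOLLOW(J) = {$, else, false, int, true}.

{$, else, false, int, true}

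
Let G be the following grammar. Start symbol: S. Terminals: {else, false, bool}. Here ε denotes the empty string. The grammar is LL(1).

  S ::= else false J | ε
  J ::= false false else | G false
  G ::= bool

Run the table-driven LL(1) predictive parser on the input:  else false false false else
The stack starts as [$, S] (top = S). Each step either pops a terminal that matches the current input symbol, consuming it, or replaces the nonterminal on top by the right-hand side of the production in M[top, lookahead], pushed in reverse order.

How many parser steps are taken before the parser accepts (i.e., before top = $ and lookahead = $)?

     Stack               Input                          Action
  1  $ S                 else false false false else $  expand S ::= else false J
  2  $ J false else      else false false false else $  match else
  3  $ J false           false false false else $       match false
  4  $ J                 false false else $             expand J ::= false false else
  5  $ else false false  false false else $             match false
  6  $ else false        false else $                   match false
  7  $ else              else $                         match else
Accept reached after 7 steps.

7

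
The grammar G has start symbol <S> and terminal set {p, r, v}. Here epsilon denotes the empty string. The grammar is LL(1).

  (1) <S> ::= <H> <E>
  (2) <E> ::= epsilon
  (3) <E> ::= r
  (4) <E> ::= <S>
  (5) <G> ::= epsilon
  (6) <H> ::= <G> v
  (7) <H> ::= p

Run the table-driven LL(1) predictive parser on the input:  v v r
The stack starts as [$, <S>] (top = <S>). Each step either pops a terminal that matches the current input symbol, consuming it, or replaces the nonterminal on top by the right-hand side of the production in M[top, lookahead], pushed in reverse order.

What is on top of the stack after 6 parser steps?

step 1: stack=$ <S>  input=v v r $  — expand <S> ::= <H> <E>
step 2: stack=$ <E> <H>  input=v v r $  — expand <H> ::= <G> v
step 3: stack=$ <E> v <G>  input=v v r $  — expand <G> ::= epsilon
step 4: stack=$ <E> v  input=v v r $  — match v
step 5: stack=$ <E>  input=v r $  — expand <E> ::= <S>
step 6: stack=$ <S>  input=v r $  — expand <S> ::= <H> <E>
Stack after step 6: $ <E> <H> (top = <H>).

<H>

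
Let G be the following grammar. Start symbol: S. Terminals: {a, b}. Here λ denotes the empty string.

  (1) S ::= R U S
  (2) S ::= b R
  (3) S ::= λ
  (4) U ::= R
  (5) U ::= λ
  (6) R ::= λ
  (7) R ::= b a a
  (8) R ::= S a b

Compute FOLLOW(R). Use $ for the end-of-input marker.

{$, a, b}

FIRST(S) = {λ, a, b}  (via R U S)
FIRST(R) = {λ, a, b}  (via S a b)
FIRST(U) = {λ, a, b}  (via R)
FOLLOW(S) includes $ since S is the start symbol.
FOLLOW(S): in S::=R U S, the suffix after S is empty (adds nothing new); in R::=S a b, S is followed by a b with FIRST {a}. Thus FOLLOW(S) = {$, a}.
FOLLOW(U): in S::=R U S, U is followed by S with FIRST {λ, a, b}; in S::=R U S, the suffix after U is nullable, so FOLLOW(U) ⊇ FOLLOW(S) = {$, a}. Thus FOLLOW(U) = {$, a, b}.
FOLLOW(R): in S::=R U S, R is followed by U S with FIRST {λ, a, b}; in S::=R U S, the suffix after R is nullable, so FOLLOW(R) ⊇ FOLLOW(S) = {$, a}; in S::=b R, the suffix after R is empty, so FOLLOW(R) ⊇ FOLLOW(S) = {$, a}; in U::=R, the suffix after R is empty, so FOLLOW(R) ⊇ FOLLOW(U) = {$, a, b}. Thus FOLLOW(R) = {$, a, b}.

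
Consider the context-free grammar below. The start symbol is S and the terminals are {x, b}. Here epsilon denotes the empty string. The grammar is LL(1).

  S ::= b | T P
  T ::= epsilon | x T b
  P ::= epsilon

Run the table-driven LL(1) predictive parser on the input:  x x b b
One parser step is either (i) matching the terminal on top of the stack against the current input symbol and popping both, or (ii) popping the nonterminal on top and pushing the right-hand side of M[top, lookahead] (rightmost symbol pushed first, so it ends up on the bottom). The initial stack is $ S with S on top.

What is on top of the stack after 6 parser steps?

     Stack        Input      Action
  1  $ S          x x b b $  expand S ::= T P
  2  $ P T        x x b b $  expand T ::= x T b
  3  $ P b T x    x x b b $  match x
  4  $ P b T      x b b $    expand T ::= x T b
  5  $ P b b T x  x b b $    match x
  6  $ P b b T    b b $      expand T ::= epsilon
Stack after step 6: $ P b b (top = b).

b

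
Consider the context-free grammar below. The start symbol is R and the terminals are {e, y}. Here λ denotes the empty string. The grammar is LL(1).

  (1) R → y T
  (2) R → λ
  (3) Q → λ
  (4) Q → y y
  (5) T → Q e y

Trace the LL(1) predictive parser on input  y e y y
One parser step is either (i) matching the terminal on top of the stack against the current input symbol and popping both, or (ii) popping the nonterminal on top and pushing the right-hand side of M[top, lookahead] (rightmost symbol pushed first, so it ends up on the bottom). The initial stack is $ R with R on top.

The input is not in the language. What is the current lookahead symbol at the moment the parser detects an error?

step 1: stack=$ R  input=y e y y $  — expand R → y T
step 2: stack=$ T y  input=y e y y $  — match y
step 3: stack=$ T  input=e y y $  — expand T → Q e y
step 4: stack=$ y e Q  input=e y y $  — expand Q → λ
step 5: stack=$ y e  input=e y y $  — match e
step 6: stack=$ y  input=y y $  — match y
step 7: stack=$  input=y $  — error: stack empty but input remains

y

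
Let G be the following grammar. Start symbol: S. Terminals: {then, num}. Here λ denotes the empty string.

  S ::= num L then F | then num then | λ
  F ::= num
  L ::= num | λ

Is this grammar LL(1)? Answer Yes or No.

FIRST(S) = {λ, num, then}
FIRST(F) = {num}
FIRST(L) = {λ, num}
FOLLOW(S) = {$}
FOLLOW(F) = {$}
FOLLOW(L) = {then}
Each cell of M receives at most one production.

Yes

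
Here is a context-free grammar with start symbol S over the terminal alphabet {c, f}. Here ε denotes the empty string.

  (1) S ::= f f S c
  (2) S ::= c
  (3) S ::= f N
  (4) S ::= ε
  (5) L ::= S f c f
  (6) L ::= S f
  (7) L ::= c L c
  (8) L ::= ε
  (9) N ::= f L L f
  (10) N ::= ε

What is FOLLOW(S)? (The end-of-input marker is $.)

FIRST(S): from S::=f f S c we get {f}; from S::=c we get {c}; from S::=f N we get {f}; from S::=ε we get {ε}. So FIRST(S) = {ε, c, f}.
FIRST(N): from N::=f L L f we get {f}; from N::=ε we get {ε}. So FIRST(N) = {ε, f}.
FIRST(L): from L::=S f c f we get {c, f}; from L::=S f we get {c, f}; from L::=c L c we get {c}; from L::=ε we get {ε}. So FIRST(L) = {ε, c, f}.
FOLLOW(S) includes $ since S is the start symbol.
FOLLOW(S): in S::=f f S c, S is followed by c with FIRST {c}; in L::=S f c f, S is followed by f c f with FIRST {f}; in L::=S f, S is followed by f with FIRST {f}. Thus FOLLOW(S) = {$, c, f}.
FOLLOW(L): in L::=c L c, L is followed by c with FIRST {c}; in N::=f L L f (occurrence 1), L is followed by L f with FIRST {c, f}; in N::=f L L f (occurrence 2), L is followed by f with FIRST {f}. Thus FOLLOW(L) = {c, f}.
FOLLOW(N): in S::=f N, the suffix after N is empty, so FOLLOW(N) ⊇ FOLLOW(S) = {$, c, f}. Thus FOLLOW(N) = {$, c, f}.

{$, c, f}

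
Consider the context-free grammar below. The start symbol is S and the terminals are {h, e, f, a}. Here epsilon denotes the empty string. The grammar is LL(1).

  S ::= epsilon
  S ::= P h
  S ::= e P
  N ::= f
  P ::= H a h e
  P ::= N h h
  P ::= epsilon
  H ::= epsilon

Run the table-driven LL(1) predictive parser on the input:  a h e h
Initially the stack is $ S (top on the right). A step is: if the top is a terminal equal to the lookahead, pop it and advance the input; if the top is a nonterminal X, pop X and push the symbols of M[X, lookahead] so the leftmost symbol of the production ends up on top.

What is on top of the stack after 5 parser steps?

e

step 1: stack=$ S  input=a h e h $  — expand S ::= P h
step 2: stack=$ h P  input=a h e h $  — expand P ::= H a h e
step 3: stack=$ h e h a H  input=a h e h $  — expand H ::= epsilon
step 4: stack=$ h e h a  input=a h e h $  — match a
step 5: stack=$ h e h  input=h e h $  — match h
Stack after step 5: $ h e (top = e).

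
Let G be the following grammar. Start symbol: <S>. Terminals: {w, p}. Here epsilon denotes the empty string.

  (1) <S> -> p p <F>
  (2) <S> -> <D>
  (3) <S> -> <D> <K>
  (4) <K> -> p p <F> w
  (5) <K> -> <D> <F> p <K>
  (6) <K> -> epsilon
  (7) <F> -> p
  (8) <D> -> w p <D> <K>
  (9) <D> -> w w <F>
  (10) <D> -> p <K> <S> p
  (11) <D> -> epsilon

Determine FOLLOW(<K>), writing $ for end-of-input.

{$, p, w}

FIRST(<F>): from <F>->p we get {p}. So FIRST(<F>) = {p}.
FIRST(<D>): from <D>->w p <D> <K> we get {w}; from <D>->w w <F> we get {w}; from <D>->p <K> <S> p we get {p}; from <D>->epsilon we get {epsilon}. So FIRST(<D>) = {epsilon, p, w}.
FIRST(<K>): from <K>->p p <F> w we get {p}; from <K>-><D> <F> p <K> we get {p, w}; from <K>->epsilon we get {epsilon}. So FIRST(<K>) = {epsilon, p, w}.
FIRST(<S>): from <S>->p p <F> we get {p}; from <S>-><D> we get {epsilon, p, w}; from <S>-><D> <K> we get {epsilon, p, w}. So FIRST(<S>) = {epsilon, p, w}.
FOLLOW(<S>) includes $ since <S> is the start symbol.
FOLLOW(<S>): in <D>->p <K> <S> p, <S> is followed by p with FIRST {p}. Thus FOLLOW(<S>) = {$, p}.
FOLLOW(<D>): in <S>-><D>, the suffix after <D> is empty, so FOLLOW(<D>) ⊇ FOLLOW(<S>) = {$, p}; in <S>-><D> <K>, <D> is followed by <K> with FIRST {epsilon, p, w}; in <S>-><D> <K>, the suffix after <D> is nullable, so FOLLOW(<D>) ⊇ FOLLOW(<S>) = {$, p}; in <K>-><D> <F> p <K>, <D> is followed by <F> p <K> with FIRST {p}; in <D>->w p <D> <K>, <D> is followed by <K> with FIRST {epsilon, p, w}; in <D>->w p <D> <K>, the suffix after <D> is nullable (adds nothing new). Thus FOLLOW(<D>) = {$, p, w}.
FOLLOW(<K>): in <S>-><D> <K>, the suffix after <K> is empty, so FOLLOW(<K>) ⊇ FOLLOW(<S>) = {$, p}; in <K>-><D> <F> p <K>, the suffix after <K> is empty (adds nothing new); in <D>->w p <D> <K>, the suffix after <K> is empty, so FOLLOW(<K>) ⊇ FOLLOW(<D>) = {$, p, w}; in <D>->p <K> <S> p, <K> is followed by <S> p with FIRST {p, w}. Thus FOLLOW(<K>) = {$, p, w}.
FOLLOW(<F>): in <S>->p p <F>, the suffix after <F> is empty, so FOLLOW(<F>) ⊇ FOLLOW(<S>) = {$, p}; in <K>->p p <F> w, <F> is followed by w with FIRST {w}; in <K>-><D> <F> p <K>, <F> is followed by p <K> with FIRST {p}; in <D>->w w <F>, the suffix after <F> is empty, so FOLLOW(<F>) ⊇ FOLLOW(<D>) = {$, p, w}. Thus FOLLOW(<F>) = {$, p, w}.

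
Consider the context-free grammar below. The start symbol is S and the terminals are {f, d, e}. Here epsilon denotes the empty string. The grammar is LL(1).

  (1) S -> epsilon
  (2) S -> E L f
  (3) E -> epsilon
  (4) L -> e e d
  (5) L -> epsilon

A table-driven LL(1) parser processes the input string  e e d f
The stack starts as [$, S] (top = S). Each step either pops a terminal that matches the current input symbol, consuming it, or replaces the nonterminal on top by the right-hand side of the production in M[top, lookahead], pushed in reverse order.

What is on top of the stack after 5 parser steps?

d

     Stack      Input      Action
  1  $ S        e e d f $  expand S -> E L f
  2  $ f L E    e e d f $  expand E -> epsilon
  3  $ f L      e e d f $  expand L -> e e d
  4  $ f d e e  e e d f $  match e
  5  $ f d e    e d f $    match e
Stack after step 5: $ f d (top = d).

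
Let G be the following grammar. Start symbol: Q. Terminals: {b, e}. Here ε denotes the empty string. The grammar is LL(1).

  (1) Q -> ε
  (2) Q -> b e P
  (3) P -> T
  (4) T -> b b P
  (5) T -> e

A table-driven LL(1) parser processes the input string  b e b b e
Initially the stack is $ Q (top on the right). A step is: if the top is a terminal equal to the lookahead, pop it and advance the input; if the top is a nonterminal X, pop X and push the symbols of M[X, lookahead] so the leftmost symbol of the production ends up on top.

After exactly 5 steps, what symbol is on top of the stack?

step 1: stack=$ Q  input=b e b b e $  — expand Q -> b e P
step 2: stack=$ P e b  input=b e b b e $  — match b
step 3: stack=$ P e  input=e b b e $  — match e
step 4: stack=$ P  input=b b e $  — expand P -> T
step 5: stack=$ T  input=b b e $  — expand T -> b b P
Stack after step 5: $ P b b (top = b).

b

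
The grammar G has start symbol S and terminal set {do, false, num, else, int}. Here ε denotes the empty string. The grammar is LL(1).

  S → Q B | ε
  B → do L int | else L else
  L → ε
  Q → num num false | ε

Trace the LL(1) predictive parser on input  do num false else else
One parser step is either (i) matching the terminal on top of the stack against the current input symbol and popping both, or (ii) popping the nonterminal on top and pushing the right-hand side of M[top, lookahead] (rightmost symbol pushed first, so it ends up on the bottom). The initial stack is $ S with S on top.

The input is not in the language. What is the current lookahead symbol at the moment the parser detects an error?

num

     Stack       Input                     Action
  1  $ S         do num false else else $  expand S → Q B
  2  $ B Q       do num false else else $  expand Q → ε
  3  $ B         do num false else else $  expand B → do L int
  4  $ int L do  do num false else else $  match do
  5  $ int L     num false else else $     error: M[L, num] is empty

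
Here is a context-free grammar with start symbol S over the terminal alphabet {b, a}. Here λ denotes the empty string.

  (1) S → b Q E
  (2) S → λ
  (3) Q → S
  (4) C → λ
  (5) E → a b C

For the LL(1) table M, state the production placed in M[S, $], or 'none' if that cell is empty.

FIRST(S): from S→b Q E we get {b}; from S→λ we get {λ}. So FIRST(S) = {λ, b}.
FIRST(C): from C→λ we get {λ}. So FIRST(C) = {λ}.
FIRST(E): from E→a b C we get {a}. So FIRST(E) = {a}.
FIRST(Q): from Q→S we get {λ, b}. So FIRST(Q) = {λ, b}.
FOLLOW(S) includes $ since S is the start symbol.
FOLLOW(Q): in S→b Q E, Q is followed by E with FIRST {a}. Thus FOLLOW(Q) = {a}.
FOLLOW(S): in Q→S, the suffix after S is empty, so FOLLOW(S) ⊇ FOLLOW(Q) = {a}. Thus FOLLOW(S) = {$, a}.
For S → b Q E: FIRST(b Q E) = {b}, so it goes in M[S, t] for t ∈ {b}.
For S → λ: FIRST(λ) = {λ}, so it goes in M[S, t] for t ∈ {}; since λ ∈ FIRST, also for every t ∈ FOLLOW(S) = {$, a}.

S → λ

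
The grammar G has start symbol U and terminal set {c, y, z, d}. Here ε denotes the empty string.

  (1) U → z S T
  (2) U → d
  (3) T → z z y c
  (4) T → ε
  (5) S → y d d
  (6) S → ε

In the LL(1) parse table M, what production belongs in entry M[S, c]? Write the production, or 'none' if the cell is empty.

FIRST(U) = {d, z}
FIRST(T) = {ε, z}
FIRST(S) = {ε, y}
FOLLOW(U) includes $ since U is the start symbol.
FOLLOW(U): U appears on no right-hand side. Thus FOLLOW(U) = {$}.
FOLLOW(S): in U→z S T, S is followed by T with FIRST {ε, z}; in U→z S T, the suffix after S is nullable, so FOLLOW(S) ⊇ FOLLOW(U) = {$}. Thus FOLLOW(S) = {$, z}.
For S → y d d: FIRST(y d d) = {y}, so it goes in M[S, t] for t ∈ {y}.
For S → ε: FIRST(ε) = {ε}, so it goes in M[S, t] for t ∈ {}; since ε ∈ FIRST, also for every t ∈ FOLLOW(S) = {$, z}.
None of these place a production in M[S, c].

none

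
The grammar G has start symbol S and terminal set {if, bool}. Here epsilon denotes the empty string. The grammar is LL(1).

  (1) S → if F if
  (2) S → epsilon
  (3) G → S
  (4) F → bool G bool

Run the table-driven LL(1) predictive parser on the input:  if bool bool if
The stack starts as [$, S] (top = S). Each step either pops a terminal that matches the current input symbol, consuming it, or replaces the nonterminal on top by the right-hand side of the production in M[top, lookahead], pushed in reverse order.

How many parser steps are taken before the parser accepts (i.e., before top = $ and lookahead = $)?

     Stack             Input              Action
  1  $ S               if bool bool if $  expand S → if F if
  2  $ if F if         if bool bool if $  match if
  3  $ if F            bool bool if $     expand F → bool G bool
  4  $ if bool G bool  bool bool if $     match bool
  5  $ if bool G       bool if $          expand G → S
  6  $ if bool S       bool if $          expand S → epsilon
  7  $ if bool         bool if $          match bool
  8  $ if              if $               match if
Accept reached after 8 steps.

8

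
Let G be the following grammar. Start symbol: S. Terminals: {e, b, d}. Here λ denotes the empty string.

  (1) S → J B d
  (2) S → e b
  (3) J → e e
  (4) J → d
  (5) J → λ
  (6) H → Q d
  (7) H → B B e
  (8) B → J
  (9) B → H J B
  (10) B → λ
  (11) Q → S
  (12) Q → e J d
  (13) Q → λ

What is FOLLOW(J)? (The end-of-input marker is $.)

FIRST(J) = {λ, d, e}
FIRST(S) = {d, e}  (via J B d)
FIRST(Q) = {λ, d, e}  (via S)
FIRST(H) = {d, e}  (via Q d, B B e)
FIRST(B) = {λ, d, e}  (via J, H J B)
FOLLOW(S) includes $ since S is the start symbol.
FOLLOW(B): in S→J B d, B is followed by d with FIRST {d}; in H→B B e (occurrence 1), B is followed by B e with FIRST {d, e}; in H→B B e (occurrence 2), B is followed by e with FIRST {e}; in B→H J B, the suffix after B is empty (adds nothing new). Thus FOLLOW(B) = {d, e}.
FOLLOW(J): in S→J B d, J is followed by B d with FIRST {d, e}; in B→J, the suffix after J is empty, so FOLLOW(J) ⊇ FOLLOW(B) = {d, e}; in B→H J B, J is followed by B with FIRST {λ, d, e}; in B→H J B, the suffix after J is nullable, so FOLLOW(J) ⊇ FOLLOW(B) = {d, e}; in Q→e J d, J is followed by d with FIRST {d}. Thus FOLLOW(J) = {d, e}.
FOLLOW(H): in B→H J B, H is followed by J B with FIRST {λ, d, e}; in B→H J B, the suffix after H is nullable, so FOLLOW(H) ⊇ FOLLOW(B) = {d, e}. Thus FOLLOW(H) = {d, e}.
FOLLOW(Q): in H→Q d, Q is followed by d with FIRST {d}. Thus FOLLOW(Q) = {d}.
FOLLOW(S): in Q→S, the suffix after S is empty, so FOLLOW(S) ⊇ FOLLOW(Q) = {d}. Thus FOLLOW(S) = {$, d}.

{d, e}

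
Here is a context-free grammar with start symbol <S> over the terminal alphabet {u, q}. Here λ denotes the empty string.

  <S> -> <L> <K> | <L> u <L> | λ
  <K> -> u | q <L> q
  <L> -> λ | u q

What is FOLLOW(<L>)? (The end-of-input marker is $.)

{$, q, u}

FIRST(<K>) = {q, u}
FIRST(<L>) = {λ, u}
FIRST(<S>) = {λ, q, u}  (via <L> <K>, <L> u <L>)
FOLLOW(<S>) includes $ since <S> is the start symbol.
FOLLOW(<S>): <S> appears on no right-hand side. Thus FOLLOW(<S>) = {$}.
FOLLOW(<K>): in <S>-><L> <K>, the suffix after <K> is empty, so FOLLOW(<K>) ⊇ FOLLOW(<S>) = {$}. Thus FOLLOW(<K>) = {$}.
FOLLOW(<L>): in <S>-><L> <K>, <L> is followed by <K> with FIRST {q, u}; in <S>-><L> u <L> (occurrence 1), <L> is followed by u <L> with FIRST {u}; in <S>-><L> u <L> (occurrence 2), the suffix after <L> is empty, so FOLLOW(<L>) ⊇ FOLLOW(<S>) = {$}; in <K>->q <L> q, <L> is followed by q with FIRST {q}. Thus FOLLOW(<L>) = {$, q, u}.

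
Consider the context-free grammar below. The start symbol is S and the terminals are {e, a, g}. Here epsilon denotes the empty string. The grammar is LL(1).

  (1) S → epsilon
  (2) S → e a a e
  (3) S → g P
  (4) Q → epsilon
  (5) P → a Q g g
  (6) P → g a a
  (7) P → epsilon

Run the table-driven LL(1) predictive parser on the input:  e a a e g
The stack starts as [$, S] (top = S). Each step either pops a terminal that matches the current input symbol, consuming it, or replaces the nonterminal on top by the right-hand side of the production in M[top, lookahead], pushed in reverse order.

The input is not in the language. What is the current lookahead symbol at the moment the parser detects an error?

g

     Stack      Input        Action
  1  $ S        e a a e g $  expand S → e a a e
  2  $ e a a e  e a a e g $  match e
  3  $ e a a    a a e g $    match a
  4  $ e a      a e g $      match a
  5  $ e        e g $        match e
  6  $          g $          error: stack empty but input remains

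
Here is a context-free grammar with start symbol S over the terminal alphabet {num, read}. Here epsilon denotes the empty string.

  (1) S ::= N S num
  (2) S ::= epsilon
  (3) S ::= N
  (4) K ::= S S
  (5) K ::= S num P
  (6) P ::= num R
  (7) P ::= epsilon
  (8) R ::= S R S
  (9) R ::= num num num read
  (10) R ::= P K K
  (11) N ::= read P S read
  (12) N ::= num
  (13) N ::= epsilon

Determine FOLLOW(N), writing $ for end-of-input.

FIRST(P) = {epsilon, num}
FIRST(N) = {epsilon, num, read}
FIRST(S) = {epsilon, num, read}  (via N S num, N)
FIRST(K) = {epsilon, num, read}  (via S S, S num P)
FIRST(R) = {epsilon, num, read}  (via S R S, P K K)
FOLLOW(S) includes $ since S is the start symbol.
FOLLOW(S): in S::=N S num, S is followed by num with FIRST {num}; in K::=S S (occurrence 1), S is followed by S with FIRST {epsilon, num, read}; in K::=S S (occurrence 1), the suffix after S is nullable, so FOLLOW(S) ⊇ FOLLOW(K) = {num, read}; in K::=S S (occurrence 2), the suffix after S is empty, so FOLLOW(S) ⊇ FOLLOW(K) = {num, read}; in K::=S num P, S is followed by num P with FIRST {num}; in R::=S R S (occurrence 1), S is followed by R S with FIRST {epsilon, num, read}; in R::=S R S (occurrence 1), the suffix after S is nullable, so FOLLOW(S) ⊇ FOLLOW(R) = {num, read}; in R::=S R S (occurrence 2), the suffix after S is empty, so FOLLOW(S) ⊇ FOLLOW(R) = {num, read}; in N::=read P S read, S is followed by read with FIRST {read}. Thus FOLLOW(S) = {$, num, read}.
FOLLOW(N): in S::=N S num, N is followed by S num with FIRST {num, read}; in S::=N, the suffix after N is empty, so FOLLOW(N) ⊇ FOLLOW(S) = {$, num, read}. Thus FOLLOW(N) = {$, num, read}.
FOLLOW(K): in R::=P K K (occurrence 1), K is followed by K with FIRST {epsilon, num, read}; in R::=P K K (occurrence 1), the suffix after K is nullable, so FOLLOW(K) ⊇ FOLLOW(R) = {num, read}; in R::=P K K (occurrence 2), the suffix after K is empty, so FOLLOW(K) ⊇ FOLLOW(R) = {num, read}. Thus FOLLOW(K) = {num, read}.
FOLLOW(P): in K::=S num P, the suffix after P is empty, so FOLLOW(P) ⊇ FOLLOW(K) = {num, read}; in R::=P K K, P is followed by K K with FIRST {epsilon, num, read}; in R::=P K K, the suffix after P is nullable, so FOLLOW(P) ⊇ FOLLOW(R) = {num, read}; in N::=read P S read, P is followed by S read with FIRST {num, read}. Thus FOLLOW(P) = {num, read}.
FOLLOW(R): in P::=num R, the suffix after R is empty, so FOLLOW(R) ⊇ FOLLOW(P) = {num, read}; in R::=S R S, R is followed by S with FIRST {epsilon, num, read}; in R::=S R S, the suffix after R is nullable (adds nothing new). Thus FOLLOW(R) = {num, read}.

{$, num, read}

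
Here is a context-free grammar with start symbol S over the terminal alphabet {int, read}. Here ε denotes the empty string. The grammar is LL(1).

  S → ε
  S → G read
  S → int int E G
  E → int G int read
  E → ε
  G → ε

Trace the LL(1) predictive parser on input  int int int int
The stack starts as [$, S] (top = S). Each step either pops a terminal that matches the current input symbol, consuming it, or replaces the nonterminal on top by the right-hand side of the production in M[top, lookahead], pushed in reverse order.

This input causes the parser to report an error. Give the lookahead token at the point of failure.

     Stack               Input              Action
  1  $ S                 int int int int $  expand S → int int E G
  2  $ G E int int       int int int int $  match int
  3  $ G E int           int int int $      match int
  4  $ G E               int int $          expand E → int G int read
  5  $ G read int G int  int int $          match int
  6  $ G read int G      int $              expand G → ε
  7  $ G read int        int $              match int
  8  $ G read            $                  error: top is terminal read but lookahead is $

$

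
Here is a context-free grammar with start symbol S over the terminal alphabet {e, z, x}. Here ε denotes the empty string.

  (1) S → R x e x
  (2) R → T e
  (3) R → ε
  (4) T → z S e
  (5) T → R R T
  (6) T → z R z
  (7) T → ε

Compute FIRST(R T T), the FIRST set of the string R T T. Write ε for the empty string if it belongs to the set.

{ε, e, z}

FIRST(S) = {e, x, z}  (via R x e x)
FIRST(R) = {ε, e, z}  (via T e)
FIRST(T) = {ε, e, z}  (via R R T)
FIRST(R T T): take FIRST of each symbol in turn, carrying on past any symbol whose FIRST contains ε; result {ε, e, z}.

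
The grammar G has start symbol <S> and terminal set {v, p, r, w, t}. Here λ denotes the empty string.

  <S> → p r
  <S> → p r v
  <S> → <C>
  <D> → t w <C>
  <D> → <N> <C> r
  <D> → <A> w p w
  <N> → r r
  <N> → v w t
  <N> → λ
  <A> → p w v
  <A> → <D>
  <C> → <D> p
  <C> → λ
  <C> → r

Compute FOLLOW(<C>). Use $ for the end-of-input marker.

FIRST(<N>) = {λ, r, v}
FIRST(<S>) = {λ, p, r, t, v}  (via <C>)
FIRST(<D>) = {p, r, t, v}  (via <N> <C> r, <A> w p w)
FIRST(<A>) = {p, r, t, v}  (via <D>)
FIRST(<C>) = {λ, p, r, t, v}  (via <D> p)
FOLLOW(<S>) includes $ since <S> is the start symbol.
FOLLOW(<S>): <S> appears on no right-hand side. Thus FOLLOW(<S>) = {$}.
FOLLOW(<N>): in <D>→<N> <C> r, <N> is followed by <C> r with FIRST {p, r, t, v}. Thus FOLLOW(<N>) = {p, r, t, v}.
FOLLOW(<A>): in <D>→<A> w p w, <A> is followed by w p w with FIRST {w}. Thus FOLLOW(<A>) = {w}.
FOLLOW(<D>): in <A>→<D>, the suffix after <D> is empty, so FOLLOW(<D>) ⊇ FOLLOW(<A>) = {w}; in <C>→<D> p, <D> is followed by p with FIRST {p}. Thus FOLLOW(<D>) = {p, w}.
FOLLOW(<C>): in <S>→<C>, the suffix after <C> is empty, so FOLLOW(<C>) ⊇ FOLLOW(<S>) = {$}; in <D>→t w <C>, the suffix after <C> is empty, so FOLLOW(<C>) ⊇ FOLLOW(<D>) = {p, w}; in <D>→<N> <C> r, <C> is followed by r with FIRST {r}. Thus FOLLOW(<C>) = {$, p, r, w}.

{$, p, r, w}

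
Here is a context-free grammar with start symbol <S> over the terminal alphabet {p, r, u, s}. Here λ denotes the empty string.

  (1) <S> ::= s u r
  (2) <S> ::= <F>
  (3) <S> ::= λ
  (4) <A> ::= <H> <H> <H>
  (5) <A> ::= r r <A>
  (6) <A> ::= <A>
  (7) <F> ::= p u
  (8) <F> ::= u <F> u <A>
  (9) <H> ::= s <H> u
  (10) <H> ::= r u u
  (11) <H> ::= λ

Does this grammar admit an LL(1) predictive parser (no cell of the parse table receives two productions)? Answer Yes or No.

FIRST(<S>) = {λ, p, s, u}
FIRST(<A>) = {λ, r, s}
FIRST(<F>) = {p, u}
FIRST(<H>) = {λ, r, s}
FOLLOW(<S>) = {$}
FOLLOW(<A>) = {$, u}
FOLLOW(<F>) = {$, u}
FOLLOW(<H>) = {$, r, s, u}
Cell M[<A>, $] receives both <A> ::= <H> <H> <H> and <A> ::= <A> — the grammar is not LL(1).

No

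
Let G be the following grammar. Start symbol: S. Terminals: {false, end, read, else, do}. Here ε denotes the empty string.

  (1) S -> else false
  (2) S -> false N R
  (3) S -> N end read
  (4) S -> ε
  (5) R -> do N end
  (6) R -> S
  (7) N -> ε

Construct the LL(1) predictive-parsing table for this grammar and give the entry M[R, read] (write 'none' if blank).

FIRST(N) = {ε}
FIRST(S) = {ε, else, end, false}  (via N end read)
FIRST(R) = {ε, do, else, end, false}  (via S)
FOLLOW(S) includes $ since S is the start symbol.
FOLLOW(S): in R->S, the suffix after S is empty, so FOLLOW(S) ⊇ FOLLOW(R) = {$}. Thus FOLLOW(S) = {$}.
FOLLOW(R): in S->false N R, the suffix after R is empty, so FOLLOW(R) ⊇ FOLLOW(S) = {$}. Thus FOLLOW(R) = {$}.
For R -> do N end: FIRST(do N end) = {do}, so it goes in M[R, t] for t ∈ {do}.
For R -> S: FIRST(S) = {ε, else, end, false}, so it goes in M[R, t] for t ∈ {else, end, false}; since ε ∈ FIRST, also for every t ∈ FOLLOW(R) = {$}.
None of these place a production in M[R, read].

none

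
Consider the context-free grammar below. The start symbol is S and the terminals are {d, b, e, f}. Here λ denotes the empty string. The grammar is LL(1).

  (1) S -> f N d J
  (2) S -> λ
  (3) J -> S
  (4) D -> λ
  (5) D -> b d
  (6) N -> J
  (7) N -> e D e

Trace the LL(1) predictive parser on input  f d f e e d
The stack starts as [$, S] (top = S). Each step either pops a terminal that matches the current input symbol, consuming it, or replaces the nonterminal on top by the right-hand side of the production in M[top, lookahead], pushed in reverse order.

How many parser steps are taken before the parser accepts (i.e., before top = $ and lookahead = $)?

      Stack        Input          Action
   1  $ S          f d f e e d $  expand S -> f N d J
   2  $ J d N f    f d f e e d $  match f
   3  $ J d N      d f e e d $    expand N -> J
   4  $ J d J      d f e e d $    expand J -> S
   5  $ J d S      d f e e d $    expand S -> λ
   6  $ J d        d f e e d $    match d
   7  $ J          f e e d $      expand J -> S
   8  $ S          f e e d $      expand S -> f N d J
   9  $ J d N f    f e e d $      match f
  10  $ J d N      e e d $        expand N -> e D e
  11  $ J d e D e  e e d $        match e
  12  $ J d e D    e d $          expand D -> λ
  13  $ J d e      e d $          match e
  14  $ J d        d $            match d
  15  $ J          $              expand J -> S
  16  $ S          $              expand S -> λ
Accept reached after 16 steps.

16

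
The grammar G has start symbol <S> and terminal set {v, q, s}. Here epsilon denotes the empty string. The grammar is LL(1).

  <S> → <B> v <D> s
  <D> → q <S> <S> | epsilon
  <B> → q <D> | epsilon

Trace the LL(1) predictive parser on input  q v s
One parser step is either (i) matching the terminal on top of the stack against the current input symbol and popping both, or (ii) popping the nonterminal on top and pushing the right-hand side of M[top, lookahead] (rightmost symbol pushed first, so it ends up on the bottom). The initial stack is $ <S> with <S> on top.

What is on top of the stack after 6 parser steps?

s

     Stack            Input    Action
  1  $ <S>            q v s $  expand <S> → <B> v <D> s
  2  $ s <D> v <B>    q v s $  expand <B> → q <D>
  3  $ s <D> v <D> q  q v s $  match q
  4  $ s <D> v <D>    v s $    expand <D> → epsilon
  5  $ s <D> v        v s $    match v
  6  $ s <D>          s $      expand <D> → epsilon
Stack after step 6: $ s (top = s).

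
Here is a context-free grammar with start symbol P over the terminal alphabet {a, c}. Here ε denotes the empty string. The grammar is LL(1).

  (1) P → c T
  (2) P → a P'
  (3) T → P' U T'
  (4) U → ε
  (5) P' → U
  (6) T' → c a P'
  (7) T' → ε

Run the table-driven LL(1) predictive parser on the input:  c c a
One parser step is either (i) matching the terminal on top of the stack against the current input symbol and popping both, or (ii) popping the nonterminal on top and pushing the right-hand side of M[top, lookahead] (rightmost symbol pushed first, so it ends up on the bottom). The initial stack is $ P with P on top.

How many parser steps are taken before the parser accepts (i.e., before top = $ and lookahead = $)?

step 1: stack=$ P  input=c c a $  — expand P → c T
step 2: stack=$ T c  input=c c a $  — match c
step 3: stack=$ T  input=c a $  — expand T → P' U T'
step 4: stack=$ T' U P'  input=c a $  — expand P' → U
step 5: stack=$ T' U U  input=c a $  — expand U → ε
step 6: stack=$ T' U  input=c a $  — expand U → ε
step 7: stack=$ T'  input=c a $  — expand T' → c a P'
step 8: stack=$ P' a c  input=c a $  — match c
step 9: stack=$ P' a  input=a $  — match a
step 10: stack=$ P'  input=$  — expand P' → U
step 11: stack=$ U  input=$  — expand U → ε
Accept reached after 11 steps.

11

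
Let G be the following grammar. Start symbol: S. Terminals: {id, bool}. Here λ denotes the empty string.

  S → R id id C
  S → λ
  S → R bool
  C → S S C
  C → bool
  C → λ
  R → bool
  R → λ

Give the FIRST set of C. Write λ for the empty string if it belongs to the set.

{λ, bool, id}

FIRST(R): from R→bool we get {bool}; from R→λ we get {λ}. So FIRST(R) = {λ, bool}.
FIRST(S): from S→R id id C we get {bool, id}; from S→λ we get {λ}; from S→R bool we get {bool}. So FIRST(S) = {λ, bool, id}.
FIRST(C): from C→S S C we get {λ, bool, id}; from C→bool we get {bool}; from C→λ we get {λ}. So FIRST(C) = {λ, bool, id}.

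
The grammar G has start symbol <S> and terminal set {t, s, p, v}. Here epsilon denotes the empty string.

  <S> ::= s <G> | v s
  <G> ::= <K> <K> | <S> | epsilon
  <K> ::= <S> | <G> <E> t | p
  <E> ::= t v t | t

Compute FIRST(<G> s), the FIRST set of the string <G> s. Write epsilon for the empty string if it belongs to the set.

{p, s, t, v}

FIRST(<S>) = {s, v}
FIRST(<E>) = {t}
FIRST(<G>) = {epsilon, p, s, t, v}  (via <K> <K>, <S>)
FIRST(<K>) = {p, s, t, v}  (via <S>, <G> <E> t)
FIRST(<G> s): take FIRST of each symbol in turn, carrying on past any symbol whose FIRST contains epsilon; result {p, s, t, v}.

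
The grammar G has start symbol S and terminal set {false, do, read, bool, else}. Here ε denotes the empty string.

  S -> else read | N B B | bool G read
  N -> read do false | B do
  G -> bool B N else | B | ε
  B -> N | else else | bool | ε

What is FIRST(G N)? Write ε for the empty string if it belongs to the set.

{bool, do, else, read}

FIRST(S): from S->else read we get {else}; from S->N B B we get {bool, do, else, read}; from S->bool G read we get {bool}. So FIRST(S) = {bool, do, else, read}.
FIRST(N): from N->read do false we get {read}; from N->B do we get {bool, do, else, read}. So FIRST(N) = {bool, do, else, read}.
FIRST(B): from B->N we get {bool, do, else, read}; from B->else else we get {else}; from B->bool we get {bool}; from B->ε we get {ε}. So FIRST(B) = {ε, bool, do, else, read}.
FIRST(G): from G->bool B N else we get {bool}; from G->B we get {ε, bool, do, else, read}; from G->ε we get {ε}. So FIRST(G) = {ε, bool, do, else, read}.
FIRST(G N): take FIRST of each symbol in turn, carrying on past any symbol whose FIRST contains ε; result {bool, do, else, read}.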